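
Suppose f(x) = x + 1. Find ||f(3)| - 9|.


f(3) = 4
|4| = 4
|4 - 9| = 5

5


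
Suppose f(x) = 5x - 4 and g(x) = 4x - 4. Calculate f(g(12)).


g(12) = 44
f(44) = 216

216


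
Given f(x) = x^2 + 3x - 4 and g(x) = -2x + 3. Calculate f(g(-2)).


g(-2) = 7
f(7) = 1*(7)^2 + 3*(7) - 4 = 66

66


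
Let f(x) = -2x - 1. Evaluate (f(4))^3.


f(4) = -9
(-9)^3 = -729

-729


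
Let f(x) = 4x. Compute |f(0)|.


0


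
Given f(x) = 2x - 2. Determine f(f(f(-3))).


f(-3) = -8
f(-8) = -18
f(-18) = -38

-38


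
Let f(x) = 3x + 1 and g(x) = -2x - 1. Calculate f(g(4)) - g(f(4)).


1


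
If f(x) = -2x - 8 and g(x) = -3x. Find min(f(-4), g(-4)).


0


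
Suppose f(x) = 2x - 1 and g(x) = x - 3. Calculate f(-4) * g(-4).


f(-4) = -9
g(-4) = -7
Product = 63

63


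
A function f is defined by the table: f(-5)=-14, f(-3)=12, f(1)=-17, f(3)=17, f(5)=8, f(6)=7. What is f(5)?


Reading from the table at x = 5

8


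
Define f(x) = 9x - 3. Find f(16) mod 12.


f(16) = 141
141 mod 12 = 9

9


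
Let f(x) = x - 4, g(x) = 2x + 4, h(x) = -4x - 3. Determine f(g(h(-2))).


h(-2) = 5
g(5) = 14
f(14) = 10

10


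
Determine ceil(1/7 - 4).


1/7 = 0.1429
0.1429 - 4 = -3.8571
ceil(-3.8571) = -3

-3


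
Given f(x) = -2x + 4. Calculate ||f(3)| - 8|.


f(3) = -2
|-2| = 2
|2 - 8| = 6

6


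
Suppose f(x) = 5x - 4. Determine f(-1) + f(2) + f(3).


f(-1) = -9
f(2) = 6
f(3) = 11
Sum = 8

8


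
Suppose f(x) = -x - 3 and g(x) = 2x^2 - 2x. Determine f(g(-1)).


g(-1) = 4
f(4) = -7

-7


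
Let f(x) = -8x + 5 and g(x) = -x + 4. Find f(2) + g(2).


f(2) = -11
g(2) = 2
Sum = -9

-9


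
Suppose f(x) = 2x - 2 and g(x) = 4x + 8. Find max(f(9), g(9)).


f(9) = 16
g(9) = 44
max = 44

44


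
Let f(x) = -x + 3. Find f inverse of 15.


-12


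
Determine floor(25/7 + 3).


25/7 = 3.5714
3.5714 + 3 = 6.5714
floor(6.5714) = 6

6


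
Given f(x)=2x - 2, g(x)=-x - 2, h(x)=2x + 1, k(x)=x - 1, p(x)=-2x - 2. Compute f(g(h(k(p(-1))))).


p(-1) = 0
k(0) = -1
h(-1) = -1
g(-1) = -1
f(-1) = -4

-4


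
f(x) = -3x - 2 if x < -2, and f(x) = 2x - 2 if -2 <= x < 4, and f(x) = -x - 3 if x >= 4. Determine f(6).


6 satisfies x >= 4
f(6) = -9

-9


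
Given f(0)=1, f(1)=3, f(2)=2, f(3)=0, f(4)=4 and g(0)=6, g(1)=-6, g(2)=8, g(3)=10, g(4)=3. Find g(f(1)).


f(1) = 3
g(3) = 10

10


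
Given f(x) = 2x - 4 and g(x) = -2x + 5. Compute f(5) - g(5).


f(5) = 6
g(5) = -5
Difference = 11

11


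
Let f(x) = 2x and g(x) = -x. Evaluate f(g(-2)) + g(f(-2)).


f(g(-2)) = 4
g(f(-2)) = 4
Sum = 8

8


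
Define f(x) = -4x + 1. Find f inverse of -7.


Solve -4x + 1 = -7
x = (-7 - 1) / (-4) = 2

2


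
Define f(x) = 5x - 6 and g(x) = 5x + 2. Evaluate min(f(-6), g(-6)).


f(-6) = -36
g(-6) = -28
min = -36

-36


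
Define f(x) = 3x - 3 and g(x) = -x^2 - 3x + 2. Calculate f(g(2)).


g(2) = -8
f(-8) = -27

-27


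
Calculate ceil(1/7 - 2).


1/7 = 0.1429
0.1429 - 2 = -1.8571
ceil(-1.8571) = -1

-1


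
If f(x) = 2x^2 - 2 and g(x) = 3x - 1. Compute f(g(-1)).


g(-1) = -4
f(-4) = 2*(-4)^2 - 2 = 30

30


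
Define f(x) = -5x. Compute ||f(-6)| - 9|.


f(-6) = 30
|30| = 30
|30 - 9| = 21

21


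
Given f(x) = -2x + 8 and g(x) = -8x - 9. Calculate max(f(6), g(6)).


f(6) = -4
g(6) = -57
max = -4

-4


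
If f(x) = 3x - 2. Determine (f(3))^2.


49


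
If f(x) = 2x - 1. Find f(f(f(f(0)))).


f(0) = -1
f(-1) = -3
f(-3) = -7
f(-7) = -15

-15


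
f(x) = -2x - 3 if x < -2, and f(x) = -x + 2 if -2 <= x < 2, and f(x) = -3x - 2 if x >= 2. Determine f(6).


6 satisfies x >= 2
f(6) = -20

-20


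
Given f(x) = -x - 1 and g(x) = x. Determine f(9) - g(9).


f(9) = -10
g(9) = 9
Difference = -19

-19


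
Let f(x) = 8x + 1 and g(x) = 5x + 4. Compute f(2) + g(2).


f(2) = 17
g(2) = 14
Sum = 31

31


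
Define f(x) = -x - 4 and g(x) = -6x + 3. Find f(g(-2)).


g(-2) = 15
f(15) = -19

-19


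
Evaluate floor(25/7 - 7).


25/7 = 3.5714
3.5714 - 7 = -3.4286
floor(-3.4286) = -4

-4


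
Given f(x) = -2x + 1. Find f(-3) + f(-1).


f(-3) = 7
f(-1) = 3
Sum = 10

10


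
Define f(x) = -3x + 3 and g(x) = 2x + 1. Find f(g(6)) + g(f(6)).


f(g(6)) = -36
g(f(6)) = -29
Sum = -65

-65


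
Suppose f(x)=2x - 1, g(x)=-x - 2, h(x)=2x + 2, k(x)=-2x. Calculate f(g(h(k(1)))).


k(1) = -2
h(-2) = -2
g(-2) = 0
f(0) = -1

-1


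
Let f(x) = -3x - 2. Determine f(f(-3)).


f(-3) = 7
f(7) = -23

-23


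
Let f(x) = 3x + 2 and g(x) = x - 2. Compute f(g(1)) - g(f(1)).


f(g(1)) = -1
g(f(1)) = 3
Difference = -4

-4


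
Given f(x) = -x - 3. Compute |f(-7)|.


f(-7) = 4
|4| = 4

4


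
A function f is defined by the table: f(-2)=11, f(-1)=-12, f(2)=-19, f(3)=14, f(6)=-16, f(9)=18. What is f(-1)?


Reading from the table at x = -1

-12


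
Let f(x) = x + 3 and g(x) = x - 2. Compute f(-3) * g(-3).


f(-3) = 0
g(-3) = -5
Product = 0

0


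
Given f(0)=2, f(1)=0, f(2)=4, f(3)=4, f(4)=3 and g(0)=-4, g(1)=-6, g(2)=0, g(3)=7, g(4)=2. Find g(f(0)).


f(0) = 2
g(2) = 0

0


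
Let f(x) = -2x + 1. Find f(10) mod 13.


f(10) = -19
-19 mod 13 = 7

7


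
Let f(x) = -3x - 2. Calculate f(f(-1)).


f(-1) = 1
f(1) = -5

-5


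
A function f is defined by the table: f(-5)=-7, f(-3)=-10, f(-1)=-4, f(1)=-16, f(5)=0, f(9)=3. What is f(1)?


Reading from the table at x = 1

-16


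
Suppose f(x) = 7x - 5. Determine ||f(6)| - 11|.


f(6) = 37
|37| = 37
|37 - 11| = 26

26


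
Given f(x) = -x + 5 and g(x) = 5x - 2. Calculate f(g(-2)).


g(-2) = -12
f(-12) = 17

17


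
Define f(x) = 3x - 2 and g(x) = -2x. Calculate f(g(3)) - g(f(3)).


f(g(3)) = -20
g(f(3)) = -14
Difference = -6

-6


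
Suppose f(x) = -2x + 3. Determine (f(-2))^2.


49


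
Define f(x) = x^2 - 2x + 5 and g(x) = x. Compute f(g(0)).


g(0) = 0
f(0) = 1*(0)^2 - 2*(0) + 5 = 5

5


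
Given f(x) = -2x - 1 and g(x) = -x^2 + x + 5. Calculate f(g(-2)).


g(-2) = -1
f(-1) = 1

1


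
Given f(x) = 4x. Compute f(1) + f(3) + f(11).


f(1) = 4
f(3) = 12
f(11) = 44
Sum = 60

60


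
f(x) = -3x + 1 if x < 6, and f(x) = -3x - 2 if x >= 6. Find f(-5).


-5 satisfies x < 6
f(-5) = 16

16


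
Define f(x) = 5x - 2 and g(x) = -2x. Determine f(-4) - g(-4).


f(-4) = -22
g(-4) = 8
Difference = -30

-30


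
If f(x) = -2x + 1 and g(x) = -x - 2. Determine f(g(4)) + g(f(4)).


f(g(4)) = 13
g(f(4)) = 5
Sum = 18

18


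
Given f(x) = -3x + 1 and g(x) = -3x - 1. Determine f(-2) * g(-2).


f(-2) = 7
g(-2) = 5
Product = 35

35


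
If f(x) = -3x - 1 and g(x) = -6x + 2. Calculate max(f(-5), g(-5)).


f(-5) = 14
g(-5) = 32
max = 32

32


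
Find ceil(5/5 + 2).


5/5 = 1
1 + 2 = 3
ceil(3) = 3

3


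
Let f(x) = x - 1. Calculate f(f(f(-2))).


f(-2) = -3
f(-3) = -4
f(-4) = -5

-5


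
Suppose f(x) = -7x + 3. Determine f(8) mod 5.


2


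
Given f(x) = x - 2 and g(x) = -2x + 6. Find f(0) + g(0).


f(0) = -2
g(0) = 6
Sum = 4

4


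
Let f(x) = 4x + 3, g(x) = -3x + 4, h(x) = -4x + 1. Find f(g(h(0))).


h(0) = 1
g(1) = 1
f(1) = 7

7


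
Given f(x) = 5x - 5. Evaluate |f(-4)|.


25


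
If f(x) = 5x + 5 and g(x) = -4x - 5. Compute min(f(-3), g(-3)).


f(-3) = -10
g(-3) = 7
min = -10

-10


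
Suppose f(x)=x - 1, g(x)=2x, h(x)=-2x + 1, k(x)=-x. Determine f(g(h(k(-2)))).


k(-2) = 2
h(2) = -3
g(-3) = -6
f(-6) = -7

-7


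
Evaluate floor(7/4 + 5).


7/4 = 1.75
1.75 + 5 = 6.75
floor(6.75) = 6

6


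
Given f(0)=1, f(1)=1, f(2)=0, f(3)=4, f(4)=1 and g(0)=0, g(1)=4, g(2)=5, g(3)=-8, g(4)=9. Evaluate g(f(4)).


4


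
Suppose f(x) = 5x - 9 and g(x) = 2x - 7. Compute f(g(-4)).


g(-4) = -15
f(-15) = -84

-84


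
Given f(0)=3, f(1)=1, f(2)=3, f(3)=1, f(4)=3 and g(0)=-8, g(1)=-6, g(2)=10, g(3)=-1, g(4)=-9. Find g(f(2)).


f(2) = 3
g(3) = -1

-1


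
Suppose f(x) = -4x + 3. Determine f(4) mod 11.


9


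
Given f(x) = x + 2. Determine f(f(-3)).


f(-3) = -1
f(-1) = 1

1


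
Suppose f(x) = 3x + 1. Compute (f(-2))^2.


25


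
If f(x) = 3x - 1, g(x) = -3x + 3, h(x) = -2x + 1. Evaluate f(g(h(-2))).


h(-2) = 5
g(5) = -12
f(-12) = -37

-37


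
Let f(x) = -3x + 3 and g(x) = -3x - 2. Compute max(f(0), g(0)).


f(0) = 3
g(0) = -2
max = 3

3


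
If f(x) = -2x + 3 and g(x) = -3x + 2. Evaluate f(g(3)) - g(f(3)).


f(g(3)) = 17
g(f(3)) = 11
Difference = 6

6


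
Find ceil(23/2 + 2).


23/2 = 11.5
11.5 + 2 = 13.5
ceil(13.5) = 14

14


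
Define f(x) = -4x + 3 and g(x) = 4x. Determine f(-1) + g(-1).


3


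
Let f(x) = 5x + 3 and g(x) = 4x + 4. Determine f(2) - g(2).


1


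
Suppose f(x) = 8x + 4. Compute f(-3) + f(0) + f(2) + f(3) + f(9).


f(-3) = -20
f(0) = 4
f(2) = 20
f(3) = 28
f(9) = 76
Sum = 108

108


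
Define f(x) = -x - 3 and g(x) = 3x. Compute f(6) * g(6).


f(6) = -9
g(6) = 18
Product = -162

-162


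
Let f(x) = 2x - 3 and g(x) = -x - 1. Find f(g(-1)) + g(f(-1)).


f(g(-1)) = -3
g(f(-1)) = 4
Sum = 1

1


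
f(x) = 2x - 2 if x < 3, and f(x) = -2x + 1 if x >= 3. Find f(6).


6 satisfies x >= 3
f(6) = -11

-11


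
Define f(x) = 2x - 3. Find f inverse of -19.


Solve 2x - 3 = -19
x = (-19 + 3) / 2 = -8

-8


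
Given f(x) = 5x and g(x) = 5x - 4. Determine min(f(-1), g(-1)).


f(-1) = -5
g(-1) = -9
min = -9

-9


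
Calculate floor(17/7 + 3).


17/7 = 2.4286
2.4286 + 3 = 5.4286
floor(5.4286) = 5

5


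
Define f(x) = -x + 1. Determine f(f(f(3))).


f(3) = -2
f(-2) = 3
f(3) = -2

-2


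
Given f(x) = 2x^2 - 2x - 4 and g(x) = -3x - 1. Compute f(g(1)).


g(1) = -4
f(-4) = 2*(-4)^2 - 2*(-4) - 4 = 36

36


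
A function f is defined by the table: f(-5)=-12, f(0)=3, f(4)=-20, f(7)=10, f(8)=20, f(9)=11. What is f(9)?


Reading from the table at x = 9

11


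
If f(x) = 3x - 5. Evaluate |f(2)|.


1


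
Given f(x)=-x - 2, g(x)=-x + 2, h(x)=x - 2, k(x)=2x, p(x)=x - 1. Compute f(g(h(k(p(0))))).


p(0) = -1
k(-1) = -2
h(-2) = -4
g(-4) = 6
f(6) = -8

-8


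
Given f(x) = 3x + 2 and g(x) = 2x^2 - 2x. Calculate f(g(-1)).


g(-1) = 4
f(4) = 14

14


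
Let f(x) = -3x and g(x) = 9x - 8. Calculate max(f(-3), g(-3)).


f(-3) = 9
g(-3) = -35
max = 9

9


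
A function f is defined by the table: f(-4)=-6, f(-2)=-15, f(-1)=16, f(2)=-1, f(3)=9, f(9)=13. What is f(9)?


Reading from the table at x = 9

13


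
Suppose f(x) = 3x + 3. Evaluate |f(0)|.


f(0) = 3
|3| = 3

3


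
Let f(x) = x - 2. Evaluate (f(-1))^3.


f(-1) = -3
(-3)^3 = -27

-27


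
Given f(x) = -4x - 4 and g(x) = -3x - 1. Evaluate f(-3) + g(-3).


f(-3) = 8
g(-3) = 8
Sum = 16

16


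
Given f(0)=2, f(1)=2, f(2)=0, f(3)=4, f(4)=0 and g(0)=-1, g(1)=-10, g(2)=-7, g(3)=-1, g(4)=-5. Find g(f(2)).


f(2) = 0
g(0) = -1

-1


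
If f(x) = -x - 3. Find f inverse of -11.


Solve -x - 3 = -11
x = (-11 + 3) / (-1) = 8

8


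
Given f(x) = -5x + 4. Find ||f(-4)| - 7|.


f(-4) = 24
|24| = 24
|24 - 7| = 17

17


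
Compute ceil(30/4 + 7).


30/4 = 7.5
7.5 + 7 = 14.5
ceil(14.5) = 15

15


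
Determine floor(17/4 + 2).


17/4 = 4.25
4.25 + 2 = 6.25
floor(6.25) = 6

6


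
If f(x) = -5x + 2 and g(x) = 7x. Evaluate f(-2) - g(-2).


26


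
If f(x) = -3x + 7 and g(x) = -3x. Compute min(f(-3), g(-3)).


9


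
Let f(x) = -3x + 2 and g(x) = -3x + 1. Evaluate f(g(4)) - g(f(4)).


f(g(4)) = 35
g(f(4)) = 31
Difference = 4

4


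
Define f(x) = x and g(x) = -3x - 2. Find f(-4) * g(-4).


-40


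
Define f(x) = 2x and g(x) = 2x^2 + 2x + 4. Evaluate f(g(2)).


g(2) = 16
f(16) = 32

32


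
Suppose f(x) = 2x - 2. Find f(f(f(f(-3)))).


f(-3) = -8
f(-8) = -18
f(-18) = -38
f(-38) = -78

-78


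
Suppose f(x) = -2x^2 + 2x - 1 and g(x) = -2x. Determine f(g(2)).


g(2) = -4
f(-4) = (-2)*(-4)^2 + 2*(-4) - 1 = -41

-41


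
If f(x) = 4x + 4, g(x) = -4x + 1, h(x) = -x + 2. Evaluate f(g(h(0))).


h(0) = 2
g(2) = -7
f(-7) = -24

-24


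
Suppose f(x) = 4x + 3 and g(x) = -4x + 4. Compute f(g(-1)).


g(-1) = 8
f(8) = 35

35


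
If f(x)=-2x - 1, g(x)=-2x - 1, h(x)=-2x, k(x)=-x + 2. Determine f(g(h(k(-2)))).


k(-2) = 4
h(4) = -8
g(-8) = 15
f(15) = -31

-31


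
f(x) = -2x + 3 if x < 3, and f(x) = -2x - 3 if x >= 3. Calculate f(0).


0 satisfies x < 3
f(0) = 3

3


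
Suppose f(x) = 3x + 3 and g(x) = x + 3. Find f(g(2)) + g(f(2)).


f(g(2)) = 18
g(f(2)) = 12
Sum = 30

30


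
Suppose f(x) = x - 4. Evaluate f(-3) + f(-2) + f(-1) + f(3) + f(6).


f(-3) = -7
f(-2) = -6
f(-1) = -5
f(3) = -1
f(6) = 2
Sum = -17

-17


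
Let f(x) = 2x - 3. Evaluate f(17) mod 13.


f(17) = 31
31 mod 13 = 5

5


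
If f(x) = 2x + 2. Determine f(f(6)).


30


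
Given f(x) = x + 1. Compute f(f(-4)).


f(-4) = -3
f(-3) = -2

-2


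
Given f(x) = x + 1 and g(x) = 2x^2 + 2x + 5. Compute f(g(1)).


g(1) = 9
f(9) = 10

10


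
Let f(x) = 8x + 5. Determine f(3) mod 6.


f(3) = 29
29 mod 6 = 5

5


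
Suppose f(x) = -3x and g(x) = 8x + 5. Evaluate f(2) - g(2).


f(2) = -6
g(2) = 21
Difference = -27

-27


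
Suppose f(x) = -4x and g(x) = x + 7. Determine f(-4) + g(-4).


19


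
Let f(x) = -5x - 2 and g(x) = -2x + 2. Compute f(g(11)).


g(11) = -20
f(-20) = 98

98


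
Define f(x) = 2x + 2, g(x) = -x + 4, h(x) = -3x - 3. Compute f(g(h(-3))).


h(-3) = 6
g(6) = -2
f(-2) = -2

-2


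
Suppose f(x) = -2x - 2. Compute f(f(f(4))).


-38


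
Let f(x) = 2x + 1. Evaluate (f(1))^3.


27


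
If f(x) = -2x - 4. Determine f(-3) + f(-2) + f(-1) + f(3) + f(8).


f(-3) = 2
f(-2) = 0
f(-1) = -2
f(3) = -10
f(8) = -20
Sum = -30

-30


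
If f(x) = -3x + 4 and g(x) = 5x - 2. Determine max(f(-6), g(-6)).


f(-6) = 22
g(-6) = -32
max = 22

22


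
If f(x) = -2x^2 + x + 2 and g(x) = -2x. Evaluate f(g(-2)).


-26


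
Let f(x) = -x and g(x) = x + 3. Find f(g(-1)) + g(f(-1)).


f(g(-1)) = -2
g(f(-1)) = 4
Sum = 2

2


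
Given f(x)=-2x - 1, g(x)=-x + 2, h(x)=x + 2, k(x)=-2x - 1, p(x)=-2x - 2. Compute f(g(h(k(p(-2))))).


-11


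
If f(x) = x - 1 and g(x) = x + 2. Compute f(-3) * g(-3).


f(-3) = -4
g(-3) = -1
Product = 4

4


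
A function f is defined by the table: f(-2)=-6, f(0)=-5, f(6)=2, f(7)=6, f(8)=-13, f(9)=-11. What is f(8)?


Reading from the table at x = 8

-13


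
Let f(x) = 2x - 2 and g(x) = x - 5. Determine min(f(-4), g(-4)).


f(-4) = -10
g(-4) = -9
min = -10

-10


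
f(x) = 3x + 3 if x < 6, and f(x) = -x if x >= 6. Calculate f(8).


8 satisfies x >= 6
f(8) = -8

-8


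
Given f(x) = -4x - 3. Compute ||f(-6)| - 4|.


f(-6) = 21
|21| = 21
|21 - 4| = 17

17


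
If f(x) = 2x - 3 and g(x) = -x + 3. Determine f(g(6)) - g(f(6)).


f(g(6)) = -9
g(f(6)) = -6
Difference = -3

-3


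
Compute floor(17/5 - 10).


17/5 = 3.4
3.4 - 10 = -6.6
floor(-6.6) = -7

-7


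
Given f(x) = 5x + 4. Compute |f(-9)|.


41


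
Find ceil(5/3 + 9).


5/3 = 1.6667
1.6667 + 9 = 10.6667
ceil(10.6667) = 11

11


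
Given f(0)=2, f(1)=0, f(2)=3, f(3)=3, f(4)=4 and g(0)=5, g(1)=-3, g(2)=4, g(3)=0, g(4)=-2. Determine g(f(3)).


f(3) = 3
g(3) = 0

0


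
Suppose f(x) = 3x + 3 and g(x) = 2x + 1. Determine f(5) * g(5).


f(5) = 18
g(5) = 11
Product = 198

198


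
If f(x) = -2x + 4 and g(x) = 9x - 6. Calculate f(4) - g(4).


f(4) = -4
g(4) = 30
Difference = -34

-34


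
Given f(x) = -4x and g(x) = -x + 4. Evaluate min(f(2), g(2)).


f(2) = -8
g(2) = 2
min = -8

-8


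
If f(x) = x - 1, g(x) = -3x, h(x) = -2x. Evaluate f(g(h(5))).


h(5) = -10
g(-10) = 30
f(30) = 29

29


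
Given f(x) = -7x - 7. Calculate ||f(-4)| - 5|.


f(-4) = 21
|21| = 21
|21 - 5| = 16

16


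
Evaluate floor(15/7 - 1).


15/7 = 2.1429
2.1429 - 1 = 1.1429
floor(1.1429) = 1

1


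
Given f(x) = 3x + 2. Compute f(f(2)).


f(2) = 8
f(8) = 26

26


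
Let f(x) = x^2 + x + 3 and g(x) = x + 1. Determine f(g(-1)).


g(-1) = 0
f(0) = 1*(0)^2 + 1*(0) + 3 = 3

3


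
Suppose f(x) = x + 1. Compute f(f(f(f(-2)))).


f(-2) = -1
f(-1) = 0
f(0) = 1
f(1) = 2

2


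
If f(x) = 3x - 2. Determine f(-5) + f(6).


-1


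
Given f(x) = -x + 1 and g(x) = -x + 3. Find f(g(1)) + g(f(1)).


f(g(1)) = -1
g(f(1)) = 3
Sum = 2

2


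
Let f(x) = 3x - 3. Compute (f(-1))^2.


36


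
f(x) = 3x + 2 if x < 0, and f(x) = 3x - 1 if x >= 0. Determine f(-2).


-2 satisfies x < 0
f(-2) = -4

-4


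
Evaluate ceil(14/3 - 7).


14/3 = 4.6667
4.6667 - 7 = -2.3333
ceil(-2.3333) = -2

-2


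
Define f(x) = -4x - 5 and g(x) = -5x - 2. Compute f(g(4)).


g(4) = -22
f(-22) = 83

83


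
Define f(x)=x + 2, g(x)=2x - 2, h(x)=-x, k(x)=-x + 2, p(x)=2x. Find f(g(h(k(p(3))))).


p(3) = 6
k(6) = -4
h(-4) = 4
g(4) = 6
f(6) = 8

8


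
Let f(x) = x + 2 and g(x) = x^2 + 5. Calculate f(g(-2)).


11


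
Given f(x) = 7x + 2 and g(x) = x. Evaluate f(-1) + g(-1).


f(-1) = -5
g(-1) = -1
Sum = -6

-6


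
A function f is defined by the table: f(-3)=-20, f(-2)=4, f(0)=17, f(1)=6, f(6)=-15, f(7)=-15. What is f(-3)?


Reading from the table at x = -3

-20


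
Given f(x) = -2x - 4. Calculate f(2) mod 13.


f(2) = -8
-8 mod 13 = 5

5


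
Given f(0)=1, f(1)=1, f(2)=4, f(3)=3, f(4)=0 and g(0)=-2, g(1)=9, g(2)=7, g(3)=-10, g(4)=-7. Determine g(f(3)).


-10


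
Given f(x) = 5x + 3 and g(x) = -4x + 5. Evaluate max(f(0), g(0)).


f(0) = 3
g(0) = 5
max = 5

5


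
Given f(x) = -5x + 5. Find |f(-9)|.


f(-9) = 50
|50| = 50

50


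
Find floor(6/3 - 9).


6/3 = 2
2 - 9 = -7
floor(-7) = -7

-7


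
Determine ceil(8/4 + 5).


8/4 = 2
2 + 5 = 7
ceil(7) = 7

7


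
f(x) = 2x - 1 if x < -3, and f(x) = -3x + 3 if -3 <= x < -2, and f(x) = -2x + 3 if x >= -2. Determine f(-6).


-6 satisfies x < -3
f(-6) = -13

-13


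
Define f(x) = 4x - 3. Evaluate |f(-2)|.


f(-2) = -11
|-11| = 11

11


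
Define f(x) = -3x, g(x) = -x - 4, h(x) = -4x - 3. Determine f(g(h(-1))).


h(-1) = 1
g(1) = -5
f(-5) = 15

15


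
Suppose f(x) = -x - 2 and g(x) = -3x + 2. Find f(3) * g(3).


35


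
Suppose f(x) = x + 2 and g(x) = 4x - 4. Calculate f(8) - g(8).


f(8) = 10
g(8) = 28
Difference = -18

-18


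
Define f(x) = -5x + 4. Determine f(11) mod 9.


f(11) = -51
-51 mod 9 = 3

3


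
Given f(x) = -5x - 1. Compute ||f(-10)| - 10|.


f(-10) = 49
|49| = 49
|49 - 10| = 39

39


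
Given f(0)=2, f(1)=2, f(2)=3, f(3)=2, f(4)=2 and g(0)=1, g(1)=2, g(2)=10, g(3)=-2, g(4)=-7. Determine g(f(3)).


f(3) = 2
g(2) = 10

10


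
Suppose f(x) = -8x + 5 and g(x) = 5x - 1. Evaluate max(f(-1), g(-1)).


f(-1) = 13
g(-1) = -6
max = 13

13


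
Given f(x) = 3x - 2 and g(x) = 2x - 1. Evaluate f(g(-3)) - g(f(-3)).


f(g(-3)) = -23
g(f(-3)) = -23
Difference = 0

0


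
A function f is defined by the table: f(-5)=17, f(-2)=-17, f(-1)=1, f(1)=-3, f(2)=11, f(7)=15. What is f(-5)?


Reading from the table at x = -5

17


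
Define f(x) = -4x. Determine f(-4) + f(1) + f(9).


-24


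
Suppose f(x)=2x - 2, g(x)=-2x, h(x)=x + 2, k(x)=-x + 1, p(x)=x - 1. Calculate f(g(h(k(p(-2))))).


p(-2) = -3
k(-3) = 4
h(4) = 6
g(6) = -12
f(-12) = -26

-26


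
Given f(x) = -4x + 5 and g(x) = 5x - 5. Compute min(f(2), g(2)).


f(2) = -3
g(2) = 5
min = -3

-3


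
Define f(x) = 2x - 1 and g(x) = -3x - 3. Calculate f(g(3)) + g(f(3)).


f(g(3)) = -25
g(f(3)) = -18
Sum = -43

-43


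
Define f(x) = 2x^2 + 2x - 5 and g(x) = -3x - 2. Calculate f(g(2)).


g(2) = -8
f(-8) = 2*(-8)^2 + 2*(-8) - 5 = 107

107


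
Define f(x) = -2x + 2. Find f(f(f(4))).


f(4) = -6
f(-6) = 14
f(14) = -26

-26


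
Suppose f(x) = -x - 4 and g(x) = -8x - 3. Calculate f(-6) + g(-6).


f(-6) = 2
g(-6) = 45
Sum = 47

47


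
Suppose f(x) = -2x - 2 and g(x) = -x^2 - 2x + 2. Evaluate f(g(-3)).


g(-3) = -1
f(-1) = 0

0


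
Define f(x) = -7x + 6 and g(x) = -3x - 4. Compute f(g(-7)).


g(-7) = 17
f(17) = -113

-113


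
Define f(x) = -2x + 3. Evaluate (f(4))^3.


f(4) = -5
(-5)^3 = -125

-125


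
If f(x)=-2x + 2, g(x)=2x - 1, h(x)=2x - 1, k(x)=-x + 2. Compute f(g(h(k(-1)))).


k(-1) = 3
h(3) = 5
g(5) = 9
f(9) = -16

-16


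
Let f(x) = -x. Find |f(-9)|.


f(-9) = 9
|9| = 9

9


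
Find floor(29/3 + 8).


29/3 = 9.6667
9.6667 + 8 = 17.6667
floor(17.6667) = 17

17


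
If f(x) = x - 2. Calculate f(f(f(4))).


f(4) = 2
f(2) = 0
f(0) = -2

-2


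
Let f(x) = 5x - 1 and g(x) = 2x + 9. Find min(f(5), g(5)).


f(5) = 24
g(5) = 19
min = 19

19


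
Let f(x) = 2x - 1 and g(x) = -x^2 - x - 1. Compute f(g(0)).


g(0) = -1
f(-1) = -3

-3


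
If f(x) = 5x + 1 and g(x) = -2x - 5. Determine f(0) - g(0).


f(0) = 1
g(0) = -5
Difference = 6

6


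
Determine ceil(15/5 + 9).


15/5 = 3
3 + 9 = 12
ceil(12) = 12

12


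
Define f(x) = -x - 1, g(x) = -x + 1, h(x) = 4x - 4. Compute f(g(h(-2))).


h(-2) = -12
g(-12) = 13
f(13) = -14

-14


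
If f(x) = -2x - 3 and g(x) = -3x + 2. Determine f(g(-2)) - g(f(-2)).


f(g(-2)) = -19
g(f(-2)) = -1
Difference = -18

-18


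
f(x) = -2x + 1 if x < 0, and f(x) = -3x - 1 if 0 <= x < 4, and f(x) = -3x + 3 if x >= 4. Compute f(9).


9 satisfies x >= 4
f(9) = -24

-24


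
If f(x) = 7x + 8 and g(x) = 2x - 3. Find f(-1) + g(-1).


f(-1) = 1
g(-1) = -5
Sum = -4

-4


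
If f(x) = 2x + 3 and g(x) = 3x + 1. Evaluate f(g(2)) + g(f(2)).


39


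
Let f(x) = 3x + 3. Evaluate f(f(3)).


39


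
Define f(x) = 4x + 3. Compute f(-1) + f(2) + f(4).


f(-1) = -1
f(2) = 11
f(4) = 19
Sum = 29

29


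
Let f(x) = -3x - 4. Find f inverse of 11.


Solve -3x - 4 = 11
x = (11 + 4) / (-3) = -5

-5


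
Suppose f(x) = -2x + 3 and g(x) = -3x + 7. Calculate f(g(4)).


g(4) = -5
f(-5) = 13

13


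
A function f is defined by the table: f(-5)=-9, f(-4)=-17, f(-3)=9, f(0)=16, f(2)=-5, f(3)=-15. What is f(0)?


Reading from the table at x = 0

16


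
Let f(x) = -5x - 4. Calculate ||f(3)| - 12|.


f(3) = -19
|-19| = 19
|19 - 12| = 7

7


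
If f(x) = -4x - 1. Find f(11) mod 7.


f(11) = -45
-45 mod 7 = 4

4


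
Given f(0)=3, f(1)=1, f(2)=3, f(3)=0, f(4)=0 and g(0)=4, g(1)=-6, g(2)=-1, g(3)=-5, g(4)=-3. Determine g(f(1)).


f(1) = 1
g(1) = -6

-6


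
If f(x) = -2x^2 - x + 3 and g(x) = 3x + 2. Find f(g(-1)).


g(-1) = -1
f(-1) = (-2)*(-1)^2 - 1*(-1) + 3 = 2

2


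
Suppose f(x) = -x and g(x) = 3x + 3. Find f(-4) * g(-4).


f(-4) = 4
g(-4) = -9
Product = -36

-36


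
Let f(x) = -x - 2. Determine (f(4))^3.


f(4) = -6
(-6)^3 = -216

-216


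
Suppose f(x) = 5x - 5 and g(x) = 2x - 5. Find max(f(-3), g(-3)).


-11


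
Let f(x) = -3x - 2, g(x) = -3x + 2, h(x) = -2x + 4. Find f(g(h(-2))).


h(-2) = 8
g(8) = -22
f(-22) = 64

64


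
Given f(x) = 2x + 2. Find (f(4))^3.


f(4) = 10
(10)^3 = 1000

1000


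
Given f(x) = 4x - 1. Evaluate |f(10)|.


f(10) = 39
|39| = 39

39


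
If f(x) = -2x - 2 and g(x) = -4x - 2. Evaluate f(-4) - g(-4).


f(-4) = 6
g(-4) = 14
Difference = -8

-8


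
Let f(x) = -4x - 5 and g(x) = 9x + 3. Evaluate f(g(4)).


-161


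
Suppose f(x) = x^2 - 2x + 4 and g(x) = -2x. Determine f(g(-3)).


g(-3) = 6
f(6) = 1*(6)^2 - 2*(6) + 4 = 28

28


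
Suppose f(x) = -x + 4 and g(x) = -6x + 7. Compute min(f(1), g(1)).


f(1) = 3
g(1) = 1
min = 1

1


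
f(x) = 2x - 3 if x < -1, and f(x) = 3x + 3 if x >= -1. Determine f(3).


3 satisfies x >= -1
f(3) = 12

12


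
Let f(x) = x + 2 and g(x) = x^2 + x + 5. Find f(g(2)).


g(2) = 11
f(11) = 13

13


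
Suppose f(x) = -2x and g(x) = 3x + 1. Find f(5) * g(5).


f(5) = -10
g(5) = 16
Product = -160

-160


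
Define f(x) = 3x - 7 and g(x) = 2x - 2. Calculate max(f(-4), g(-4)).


f(-4) = -19
g(-4) = -10
max = -10

-10


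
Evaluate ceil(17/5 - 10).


17/5 = 3.4
3.4 - 10 = -6.6
ceil(-6.6) = -6

-6


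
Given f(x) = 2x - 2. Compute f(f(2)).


2


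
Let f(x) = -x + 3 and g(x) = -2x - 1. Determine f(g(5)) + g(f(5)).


f(g(5)) = 14
g(f(5)) = 3
Sum = 17

17


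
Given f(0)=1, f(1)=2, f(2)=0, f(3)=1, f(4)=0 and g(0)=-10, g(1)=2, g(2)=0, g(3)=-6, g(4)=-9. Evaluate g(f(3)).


f(3) = 1
g(1) = 2

2


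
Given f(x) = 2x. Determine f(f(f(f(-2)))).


-32


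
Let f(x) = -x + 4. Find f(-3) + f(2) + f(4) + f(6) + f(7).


f(-3) = 7
f(2) = 2
f(4) = 0
f(6) = -2
f(7) = -3
Sum = 4

4


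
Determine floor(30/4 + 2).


30/4 = 7.5
7.5 + 2 = 9.5
floor(9.5) = 9

9


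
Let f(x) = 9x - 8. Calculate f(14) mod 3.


1


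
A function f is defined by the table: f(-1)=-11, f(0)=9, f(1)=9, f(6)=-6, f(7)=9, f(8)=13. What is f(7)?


9


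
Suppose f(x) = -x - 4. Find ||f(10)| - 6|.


f(10) = -14
|-14| = 14
|14 - 6| = 8

8


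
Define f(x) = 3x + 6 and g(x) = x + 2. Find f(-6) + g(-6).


f(-6) = -12
g(-6) = -4
Sum = -16

-16


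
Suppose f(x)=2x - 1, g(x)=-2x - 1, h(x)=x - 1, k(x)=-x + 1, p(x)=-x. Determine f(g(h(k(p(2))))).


p(2) = -2
k(-2) = 3
h(3) = 2
g(2) = -5
f(-5) = -11

-11


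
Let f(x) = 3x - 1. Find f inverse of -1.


Solve 3x - 1 = -1
x = (-1 + 1) / 3 = 0

0


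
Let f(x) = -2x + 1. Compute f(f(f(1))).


f(1) = -1
f(-1) = 3
f(3) = -5

-5


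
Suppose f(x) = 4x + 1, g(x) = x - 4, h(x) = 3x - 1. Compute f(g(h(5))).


h(5) = 14
g(14) = 10
f(10) = 41

41


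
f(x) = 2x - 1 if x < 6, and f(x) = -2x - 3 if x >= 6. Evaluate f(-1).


-1 satisfies x < 6
f(-1) = -3

-3


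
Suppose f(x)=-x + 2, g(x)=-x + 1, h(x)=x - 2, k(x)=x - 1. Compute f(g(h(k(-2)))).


k(-2) = -3
h(-3) = -5
g(-5) = 6
f(6) = -4

-4


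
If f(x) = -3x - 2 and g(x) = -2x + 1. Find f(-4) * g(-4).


f(-4) = 10
g(-4) = 9
Product = 90

90


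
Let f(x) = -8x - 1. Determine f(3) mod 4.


f(3) = -25
-25 mod 4 = 3

3


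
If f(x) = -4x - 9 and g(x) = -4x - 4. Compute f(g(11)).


g(11) = -48
f(-48) = 183

183


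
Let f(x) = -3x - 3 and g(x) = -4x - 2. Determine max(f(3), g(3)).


f(3) = -12
g(3) = -14
max = -12

-12


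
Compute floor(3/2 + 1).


3/2 = 1.5
1.5 + 1 = 2.5
floor(2.5) = 2

2


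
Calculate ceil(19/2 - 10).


0


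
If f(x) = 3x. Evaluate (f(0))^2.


f(0) = 0
(0)^2 = 0

0


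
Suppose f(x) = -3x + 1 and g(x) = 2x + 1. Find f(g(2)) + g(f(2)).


f(g(2)) = -14
g(f(2)) = -9
Sum = -23

-23


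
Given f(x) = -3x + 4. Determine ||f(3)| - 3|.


f(3) = -5
|-5| = 5
|5 - 3| = 2

2


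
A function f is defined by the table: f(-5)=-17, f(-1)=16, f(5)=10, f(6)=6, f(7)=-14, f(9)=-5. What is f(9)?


Reading from the table at x = 9

-5


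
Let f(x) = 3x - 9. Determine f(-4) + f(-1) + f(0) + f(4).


f(-4) = -21
f(-1) = -12
f(0) = -9
f(4) = 3
Sum = -39

-39


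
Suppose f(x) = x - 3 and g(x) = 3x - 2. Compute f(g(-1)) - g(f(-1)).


f(g(-1)) = -8
g(f(-1)) = -14
Difference = 6

6


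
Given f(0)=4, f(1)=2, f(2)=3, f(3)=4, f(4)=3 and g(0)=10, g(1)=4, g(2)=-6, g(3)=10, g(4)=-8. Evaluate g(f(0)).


f(0) = 4
g(4) = -8

-8


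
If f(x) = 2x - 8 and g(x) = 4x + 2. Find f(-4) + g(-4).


-30


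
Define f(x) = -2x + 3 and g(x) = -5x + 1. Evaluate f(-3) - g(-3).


f(-3) = 9
g(-3) = 16
Difference = -7

-7


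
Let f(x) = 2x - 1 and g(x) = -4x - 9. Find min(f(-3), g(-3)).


f(-3) = -7
g(-3) = 3
min = -7

-7


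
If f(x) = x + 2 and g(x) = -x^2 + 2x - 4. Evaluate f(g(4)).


g(4) = -12
f(-12) = -10

-10


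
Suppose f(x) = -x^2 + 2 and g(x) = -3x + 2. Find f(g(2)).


g(2) = -4
f(-4) = (-1)*(-4)^2 + 2 = -14

-14


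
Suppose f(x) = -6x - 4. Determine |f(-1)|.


2


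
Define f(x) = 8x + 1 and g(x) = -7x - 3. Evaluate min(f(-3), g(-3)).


-23


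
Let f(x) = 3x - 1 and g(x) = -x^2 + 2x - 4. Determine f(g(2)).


g(2) = -4
f(-4) = -13

-13


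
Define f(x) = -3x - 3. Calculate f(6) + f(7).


f(6) = -21
f(7) = -24
Sum = -45

-45


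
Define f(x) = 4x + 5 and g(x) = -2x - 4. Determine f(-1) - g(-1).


f(-1) = 1
g(-1) = -2
Difference = 3

3


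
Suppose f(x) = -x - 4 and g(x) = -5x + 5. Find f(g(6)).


g(6) = -25
f(-25) = 21

21


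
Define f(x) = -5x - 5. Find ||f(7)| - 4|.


f(7) = -40
|-40| = 40
|40 - 4| = 36

36


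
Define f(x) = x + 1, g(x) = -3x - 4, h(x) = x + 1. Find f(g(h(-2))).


h(-2) = -1
g(-1) = -1
f(-1) = 0

0


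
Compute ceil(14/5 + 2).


14/5 = 2.8
2.8 + 2 = 4.8
ceil(4.8) = 5

5


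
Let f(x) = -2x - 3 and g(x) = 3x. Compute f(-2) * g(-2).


-6


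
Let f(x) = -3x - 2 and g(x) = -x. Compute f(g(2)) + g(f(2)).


f(g(2)) = 4
g(f(2)) = 8
Sum = 12

12


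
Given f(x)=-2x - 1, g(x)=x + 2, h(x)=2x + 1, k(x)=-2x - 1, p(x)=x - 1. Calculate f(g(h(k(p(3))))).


p(3) = 2
k(2) = -5
h(-5) = -9
g(-9) = -7
f(-7) = 13

13


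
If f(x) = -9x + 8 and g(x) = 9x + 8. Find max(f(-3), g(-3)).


f(-3) = 35
g(-3) = -19
max = 35

35


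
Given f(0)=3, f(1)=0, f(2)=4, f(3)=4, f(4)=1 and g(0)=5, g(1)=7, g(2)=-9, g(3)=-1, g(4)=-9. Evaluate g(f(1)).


f(1) = 0
g(0) = 5

5


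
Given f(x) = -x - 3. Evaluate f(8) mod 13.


f(8) = -11
-11 mod 13 = 2

2


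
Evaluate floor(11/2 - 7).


11/2 = 5.5
5.5 - 7 = -1.5
floor(-1.5) = -2

-2


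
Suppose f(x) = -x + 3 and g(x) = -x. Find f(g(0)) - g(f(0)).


6


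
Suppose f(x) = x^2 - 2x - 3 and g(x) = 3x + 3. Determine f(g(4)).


g(4) = 15
f(15) = 1*(15)^2 - 2*(15) - 3 = 192

192


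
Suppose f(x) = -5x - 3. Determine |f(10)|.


53


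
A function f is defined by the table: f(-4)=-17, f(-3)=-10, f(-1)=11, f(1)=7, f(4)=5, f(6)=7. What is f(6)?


7


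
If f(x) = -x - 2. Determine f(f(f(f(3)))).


f(3) = -5
f(-5) = 3
f(3) = -5
f(-5) = 3

3


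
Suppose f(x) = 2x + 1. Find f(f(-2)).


f(-2) = -3
f(-3) = -5

-5


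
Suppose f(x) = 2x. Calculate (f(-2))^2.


f(-2) = -4
(-4)^2 = 16

16


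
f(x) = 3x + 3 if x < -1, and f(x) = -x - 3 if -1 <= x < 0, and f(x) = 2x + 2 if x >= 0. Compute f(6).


6 satisfies x >= 0
f(6) = 14

14


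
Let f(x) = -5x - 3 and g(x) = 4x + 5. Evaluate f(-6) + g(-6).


f(-6) = 27
g(-6) = -19
Sum = 8

8


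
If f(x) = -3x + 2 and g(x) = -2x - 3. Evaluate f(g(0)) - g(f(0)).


f(g(0)) = 11
g(f(0)) = -7
Difference = 18

18


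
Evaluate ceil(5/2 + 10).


5/2 = 2.5
2.5 + 10 = 12.5
ceil(12.5) = 13

13


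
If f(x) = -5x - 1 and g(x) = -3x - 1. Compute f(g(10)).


154


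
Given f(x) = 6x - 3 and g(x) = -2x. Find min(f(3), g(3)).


f(3) = 15
g(3) = -6
min = -6

-6


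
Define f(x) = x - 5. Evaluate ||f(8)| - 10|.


f(8) = 3
|3| = 3
|3 - 10| = 7

7


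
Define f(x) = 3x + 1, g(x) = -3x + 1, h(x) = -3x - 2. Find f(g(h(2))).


76


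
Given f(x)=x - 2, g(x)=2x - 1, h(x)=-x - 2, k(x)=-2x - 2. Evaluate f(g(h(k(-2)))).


-11


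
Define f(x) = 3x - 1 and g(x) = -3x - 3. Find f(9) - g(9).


f(9) = 26
g(9) = -30
Difference = 56

56


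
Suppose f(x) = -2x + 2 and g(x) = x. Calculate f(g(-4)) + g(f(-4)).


f(g(-4)) = 10
g(f(-4)) = 10
Sum = 20

20


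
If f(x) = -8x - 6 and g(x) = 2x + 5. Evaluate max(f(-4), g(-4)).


f(-4) = 26
g(-4) = -3
max = 26

26


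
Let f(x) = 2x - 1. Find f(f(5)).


f(5) = 9
f(9) = 17

17


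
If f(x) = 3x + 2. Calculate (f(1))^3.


f(1) = 5
(5)^3 = 125

125


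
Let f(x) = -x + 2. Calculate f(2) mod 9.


f(2) = 0
0 mod 9 = 0

0


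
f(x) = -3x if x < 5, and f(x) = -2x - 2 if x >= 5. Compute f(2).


2 satisfies x < 5
f(2) = -6

-6


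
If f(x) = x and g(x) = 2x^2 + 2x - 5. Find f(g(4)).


g(4) = 35
f(35) = 35

35


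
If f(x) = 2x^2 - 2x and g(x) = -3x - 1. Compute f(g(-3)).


112


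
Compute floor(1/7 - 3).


1/7 = 0.1429
0.1429 - 3 = -2.8571
floor(-2.8571) = -3

-3


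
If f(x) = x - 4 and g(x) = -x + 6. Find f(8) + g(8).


f(8) = 4
g(8) = -2
Sum = 2

2


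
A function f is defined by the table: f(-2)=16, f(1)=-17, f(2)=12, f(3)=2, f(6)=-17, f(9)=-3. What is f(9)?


Reading from the table at x = 9

-3


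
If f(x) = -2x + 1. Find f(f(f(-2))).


19


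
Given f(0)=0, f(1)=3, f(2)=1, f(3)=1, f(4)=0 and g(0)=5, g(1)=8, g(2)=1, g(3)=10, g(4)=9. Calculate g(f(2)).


f(2) = 1
g(1) = 8

8


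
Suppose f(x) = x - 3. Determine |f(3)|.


f(3) = 0
|0| = 0

0


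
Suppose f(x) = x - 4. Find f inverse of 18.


Solve x - 4 = 18
x = (18 + 4) / 1 = 22

22


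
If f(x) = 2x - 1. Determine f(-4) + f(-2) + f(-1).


f(-4) = -9
f(-2) = -5
f(-1) = -3
Sum = -17

-17


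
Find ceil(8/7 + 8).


8/7 = 1.1429
1.1429 + 8 = 9.1429
ceil(9.1429) = 10

10


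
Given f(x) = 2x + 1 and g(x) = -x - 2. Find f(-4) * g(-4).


f(-4) = -7
g(-4) = 2
Product = -14

-14


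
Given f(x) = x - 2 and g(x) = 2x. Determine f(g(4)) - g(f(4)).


f(g(4)) = 6
g(f(4)) = 4
Difference = 2

2


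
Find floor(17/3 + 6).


17/3 = 5.6667
5.6667 + 6 = 11.6667
floor(11.6667) = 11

11


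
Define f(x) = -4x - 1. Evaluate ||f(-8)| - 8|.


f(-8) = 31
|31| = 31
|31 - 8| = 23

23


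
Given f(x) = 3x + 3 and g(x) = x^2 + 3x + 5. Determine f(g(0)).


g(0) = 5
f(5) = 18

18


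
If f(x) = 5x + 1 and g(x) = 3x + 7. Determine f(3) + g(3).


f(3) = 16
g(3) = 16
Sum = 32

32


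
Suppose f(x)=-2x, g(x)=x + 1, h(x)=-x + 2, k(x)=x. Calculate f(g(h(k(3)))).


k(3) = 3
h(3) = -1
g(-1) = 0
f(0) = 0

0


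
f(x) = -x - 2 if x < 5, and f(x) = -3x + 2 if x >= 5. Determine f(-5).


-5 satisfies x < 5
f(-5) = 3

3


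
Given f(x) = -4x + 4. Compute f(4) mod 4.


f(4) = -12
-12 mod 4 = 0

0


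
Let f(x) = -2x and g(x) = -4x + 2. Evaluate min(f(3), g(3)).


f(3) = -6
g(3) = -10
min = -10

-10


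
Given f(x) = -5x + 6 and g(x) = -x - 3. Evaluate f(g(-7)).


g(-7) = 4
f(4) = -14

-14


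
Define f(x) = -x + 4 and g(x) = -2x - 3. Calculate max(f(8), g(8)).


f(8) = -4
g(8) = -19
max = -4

-4


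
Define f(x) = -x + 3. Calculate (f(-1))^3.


f(-1) = 4
(4)^3 = 64

64


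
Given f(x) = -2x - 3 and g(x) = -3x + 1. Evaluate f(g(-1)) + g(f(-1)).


f(g(-1)) = -11
g(f(-1)) = 4
Sum = -7

-7


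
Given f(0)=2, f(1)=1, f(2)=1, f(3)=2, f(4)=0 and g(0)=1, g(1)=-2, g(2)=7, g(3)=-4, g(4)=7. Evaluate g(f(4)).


f(4) = 0
g(0) = 1

1


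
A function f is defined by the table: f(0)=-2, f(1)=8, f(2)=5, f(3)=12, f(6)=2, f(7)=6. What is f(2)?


Reading from the table at x = 2

5


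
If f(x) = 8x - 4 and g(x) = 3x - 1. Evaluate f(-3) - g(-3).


f(-3) = -28
g(-3) = -10
Difference = -18

-18


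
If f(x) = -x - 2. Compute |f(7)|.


9


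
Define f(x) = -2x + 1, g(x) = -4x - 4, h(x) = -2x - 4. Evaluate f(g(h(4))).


h(4) = -12
g(-12) = 44
f(44) = -87

-87


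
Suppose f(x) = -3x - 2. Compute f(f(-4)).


f(-4) = 10
f(10) = -32

-32


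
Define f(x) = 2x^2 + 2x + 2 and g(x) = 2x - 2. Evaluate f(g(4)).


g(4) = 6
f(6) = 2*(6)^2 + 2*(6) + 2 = 86

86


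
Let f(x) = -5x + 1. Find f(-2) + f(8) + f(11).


f(-2) = 11
f(8) = -39
f(11) = -54
Sum = -82

-82


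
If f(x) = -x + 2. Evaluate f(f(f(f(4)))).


f(4) = -2
f(-2) = 4
f(4) = -2
f(-2) = 4

4


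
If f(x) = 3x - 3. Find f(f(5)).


33


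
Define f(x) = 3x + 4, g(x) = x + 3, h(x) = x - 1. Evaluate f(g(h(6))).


28


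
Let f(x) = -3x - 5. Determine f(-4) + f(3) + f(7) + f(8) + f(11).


-100


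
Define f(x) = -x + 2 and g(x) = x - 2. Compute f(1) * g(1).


f(1) = 1
g(1) = -1
Product = -1

-1


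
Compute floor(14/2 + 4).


14/2 = 7
7 + 4 = 11
floor(11) = 11

11


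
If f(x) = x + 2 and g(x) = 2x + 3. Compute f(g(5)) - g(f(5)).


f(g(5)) = 15
g(f(5)) = 17
Difference = -2

-2


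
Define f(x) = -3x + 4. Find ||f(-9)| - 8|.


f(-9) = 31
|31| = 31
|31 - 8| = 23

23


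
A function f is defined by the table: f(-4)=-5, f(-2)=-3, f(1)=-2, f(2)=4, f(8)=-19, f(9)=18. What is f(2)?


Reading from the table at x = 2

4


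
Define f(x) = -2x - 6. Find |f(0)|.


f(0) = -6
|-6| = 6

6


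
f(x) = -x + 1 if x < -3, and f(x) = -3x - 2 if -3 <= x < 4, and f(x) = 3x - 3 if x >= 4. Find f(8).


8 satisfies x >= 4
f(8) = 21

21


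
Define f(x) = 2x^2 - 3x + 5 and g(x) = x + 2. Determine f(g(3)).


g(3) = 5
f(5) = 2*(5)^2 - 3*(5) + 5 = 40

40


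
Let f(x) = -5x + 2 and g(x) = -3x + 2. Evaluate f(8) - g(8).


f(8) = -38
g(8) = -22
Difference = -16

-16


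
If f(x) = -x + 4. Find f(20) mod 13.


f(20) = -16
-16 mod 13 = 10

10


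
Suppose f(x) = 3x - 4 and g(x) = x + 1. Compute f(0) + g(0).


f(0) = -4
g(0) = 1
Sum = -3

-3


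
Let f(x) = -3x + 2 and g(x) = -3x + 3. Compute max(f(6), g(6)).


f(6) = -16
g(6) = -15
max = -15

-15


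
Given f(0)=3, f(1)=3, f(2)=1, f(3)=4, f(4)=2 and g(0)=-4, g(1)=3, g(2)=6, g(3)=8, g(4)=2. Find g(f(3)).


f(3) = 4
g(4) = 2

2


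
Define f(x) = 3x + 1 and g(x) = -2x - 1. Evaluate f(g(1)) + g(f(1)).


f(g(1)) = -8
g(f(1)) = -9
Sum = -17

-17


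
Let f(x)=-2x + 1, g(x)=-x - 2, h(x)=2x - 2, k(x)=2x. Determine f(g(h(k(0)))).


k(0) = 0
h(0) = -2
g(-2) = 0
f(0) = 1

1


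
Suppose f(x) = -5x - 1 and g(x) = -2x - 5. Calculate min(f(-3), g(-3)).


1


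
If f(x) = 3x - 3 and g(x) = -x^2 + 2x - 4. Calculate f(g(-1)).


g(-1) = -7
f(-7) = -24

-24


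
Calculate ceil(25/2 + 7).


25/2 = 12.5
12.5 + 7 = 19.5
ceil(19.5) = 20

20


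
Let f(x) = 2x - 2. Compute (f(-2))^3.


f(-2) = -6
(-6)^3 = -216

-216


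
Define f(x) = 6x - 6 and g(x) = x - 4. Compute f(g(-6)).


g(-6) = -10
f(-10) = -66

-66


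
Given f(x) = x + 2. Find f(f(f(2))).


f(2) = 4
f(4) = 6
f(6) = 8

8


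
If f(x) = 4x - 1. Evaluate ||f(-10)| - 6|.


f(-10) = -41
|-41| = 41
|41 - 6| = 35

35


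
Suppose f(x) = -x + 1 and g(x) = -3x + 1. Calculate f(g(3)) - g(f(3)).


f(g(3)) = 9
g(f(3)) = 7
Difference = 2

2


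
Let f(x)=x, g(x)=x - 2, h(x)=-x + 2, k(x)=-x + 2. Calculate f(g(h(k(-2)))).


k(-2) = 4
h(4) = -2
g(-2) = -4
f(-4) = -4

-4


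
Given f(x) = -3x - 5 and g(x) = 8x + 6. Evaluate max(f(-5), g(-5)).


f(-5) = 10
g(-5) = -34
max = 10

10


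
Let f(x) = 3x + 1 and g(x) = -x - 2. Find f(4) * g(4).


f(4) = 13
g(4) = -6
Product = -78

-78


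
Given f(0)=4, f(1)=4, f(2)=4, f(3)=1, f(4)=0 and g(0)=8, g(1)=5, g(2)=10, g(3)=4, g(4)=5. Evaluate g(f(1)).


f(1) = 4
g(4) = 5

5


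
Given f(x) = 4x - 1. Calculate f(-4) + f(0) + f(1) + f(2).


f(-4) = -17
f(0) = -1
f(1) = 3
f(2) = 7
Sum = -8

-8


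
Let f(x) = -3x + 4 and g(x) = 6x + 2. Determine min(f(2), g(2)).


f(2) = -2
g(2) = 14
min = -2

-2
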